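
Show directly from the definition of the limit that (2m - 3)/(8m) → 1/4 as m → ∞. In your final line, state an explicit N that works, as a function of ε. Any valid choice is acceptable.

Let ε > 0. For m ≥ 1, |(2m - 3)/(8m) − (1/4)| = |-24|/(8(8m)) = 24/(8(8m)).
Since 8m ≥ 8m for m ≥ 1, this is ≤ 24/(8·8m) = (3/8)/m.
So |(2m - 3)/(8m) − (1/4)| < ε whenever m > (3/8)/ε.
Take N = (3/8)/ε. If m > N then |(2m - 3)/(8m) − (1/4)| ≤ (3/8)/m < ε.

N = (3/8)/ε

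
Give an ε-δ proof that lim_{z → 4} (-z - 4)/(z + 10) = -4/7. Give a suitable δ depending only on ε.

δ = min(7, (49/3)ε)

Suppose ε > 0. We want δ > 0 with 0 < |z − 4| < δ ⇒ |(-z - 4)/(z + 10) + 4/7| < ε.
Combining over a common denominator, (-z - 4)/(z + 10) + 4/7 = [(-z - 4)·14 − (-8)·(z + 10)] / [14·(z + 10)] = -6(z − 4) / (14(z + 10)).
So |(-z - 4)/(z + 10) + 4/7| = 6|z − 4| / (14·|z + 10|).
Require δ ≤ 7, so |z + 10| ≥ |14| − |z − 4| > 14 − 7 = 7.
Hence |(-z - 4)/(z + 10) + 4/7| < 6|z − 4|/(14·7) = (3/49)|z − 4|, which is < ε once |z − 4| < (49/3)ε.
Take δ = min(7, (49/3)ε). Then 0 < |z − 4| < δ forces both bounds, so |(-z - 4)/(z + 10) + 4/7| < ε.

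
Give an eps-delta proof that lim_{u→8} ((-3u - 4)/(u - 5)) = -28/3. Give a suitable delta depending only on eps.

delta = min(3/2, (9/38)eps)

Let eps > 0 be given. We want delta > 0 with 0 < |u − 8| < delta ⇒ |(-3u - 4)/(u - 5) + 28/3| < eps.
Combining over a common denominator, (-3u - 4)/(u - 5) + 28/3 = [(-3u - 4)·3 − (-28)·(u - 5)] / [3·(u - 5)] = 19(u − 8) / (3(u - 5)).
So |(-3u - 4)/(u - 5) + 28/3| = 19|u − 8| / (3·|u − 5|).
Require delta ≤ 3/2, so |u − 5| ≥ |3| − |u − 8| > 3 − 3/2 = 3/2.
Hence |(-3u - 4)/(u - 5) + 28/3| < 19|u − 8|/(3·(3/2)) = (38/9)|u − 8|, which is < eps once |u − 8| < (9/38)eps.
Take delta = min(3/2, (9/38)eps). Then 0 < |u − 8| < delta forces both bounds, so |(-3u - 4)/(u - 5) + 28/3| < eps.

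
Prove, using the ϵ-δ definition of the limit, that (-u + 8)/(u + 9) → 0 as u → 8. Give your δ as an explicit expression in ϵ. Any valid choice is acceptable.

δ = min(17/2, (17/2)ϵ)

Fix ϵ > 0. We want δ > 0 with 0 < |u − 8| < δ ⇒ |(-u + 8)/(u + 9) − 0| < ϵ.
Combining over a common denominator, (-u + 8)/(u + 9) − 0 = [(-u + 8)·17 − 0·(u + 9)] / [17·(u + 9)] = -17(u − 8) / (17(u + 9)).
So |(-u + 8)/(u + 9) − 0| = 17|u − 8| / (17·|u + 9|).
Restrict δ ≤ 17/2. Then |u − 8| < 17/2 gives |u + 9| = |(u − 8) + 17| ≥ 17 − 17/2 = 17/2.
Hence |(-u + 8)/(u + 9) − 0| < 17|u − 8|/(17·(17/2)) = (2/17)|u − 8|, which is < ϵ once |u − 8| < (17/2)ϵ.
Take δ = min(17/2, (17/2)ϵ). Then 0 < |u − 8| < δ forces both bounds, so |(-u + 8)/(u + 9) − 0| < ϵ.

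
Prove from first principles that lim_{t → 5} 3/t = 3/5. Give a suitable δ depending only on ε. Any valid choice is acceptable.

δ = min(5/2, (25/6)ε)

Let ε > 0 be given. We seek δ > 0 such that 0 < |t − 5| < δ implies |3/t − (3/5)| < ε.
|3/t − (3/5)| = 3·|5 − t|/(5·|t|) = 3|t − 5|/(5|t|).
Restrict δ ≤ 5/2. Then |t − 5| < 5/2 gives |t| > 5/2, so 5|t| > 25/2.
Then |3/t − (3/5)| < 3|t − 5|/(25/2), which is < ε when |t − 5| < (25/6)ε.
Take δ = min(5/2, (25/6)ε). Then 0 < |t − 5| < δ gives both |t − 5| < 5/2 and |t − 5| < (25/6)ε, so |3/t − (3/5)| < ε.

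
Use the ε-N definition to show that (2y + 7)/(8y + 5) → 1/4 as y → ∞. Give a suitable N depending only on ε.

N = (23/32)/ε

Let ε > 0 be given. We seek N > 0 such that y > N implies |(2y + 7)/(8y + 5) − (1/4)| < ε.
(2y + 7)/(8y + 5) − (1/4) = (8(2y + 7) − 2(8y + 5)) / (8(8y + 5)) = 46/(8(8y + 5)).
For y > 0 we have 8y + 5 > 8y, so |(2y + 7)/(8y + 5) − (1/4)| = 46/(8(8y + 5)) < 46/(8·8y) = (23/32)/y.
Thus |(2y + 7)/(8y + 5) − (1/4)| < ε whenever y > (23/32)/ε.
Take N = (23/32)/ε. If y > N then |(2y + 7)/(8y + 5) − (1/4)| < (23/32)/y < ε.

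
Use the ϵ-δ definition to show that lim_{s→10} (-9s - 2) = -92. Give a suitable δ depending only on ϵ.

Let ϵ > 0. We need δ > 0 so that 0 < |s − 10| < δ implies |(-9s - 2) + 92| < ϵ.
Since (-9s - 2) + 92 = -9(s − 10), we have |(-9s - 2) + 92| = 9|s − 10|.
So 9|s − 10| < ϵ exactly when |s − 10| < ϵ/9.
Choosing δ = ϵ/9 gives |(-9s - 2) + 92| = 9|s − 10| < ϵ whenever |s − 10| < δ.

δ = ϵ/9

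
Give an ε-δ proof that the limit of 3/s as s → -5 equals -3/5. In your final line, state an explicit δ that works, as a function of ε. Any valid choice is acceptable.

Let ε > 0. We seek δ > 0 such that 0 < |s + 5| < δ implies |3/s + 3/5| < ε.
|3/s + 3/5| = 3·|-5 − s|/(5·|s|) = 3|s + 5|/(5|s|).
Restrict δ ≤ 5/2. Then |s + 5| < 5/2 gives |s| > 5/2, so 5|s| > 25/2.
Then |3/s + 3/5| < 3|s + 5|/(25/2), which is < ε when |s + 5| < (25/6)ε.
Take δ = min(5/2, (25/6)ε). Then 0 < |s + 5| < δ gives both |s + 5| < 5/2 and |s + 5| < (25/6)ε, so |3/s + 3/5| < ε.

δ = min(5/2, (25/6)ε)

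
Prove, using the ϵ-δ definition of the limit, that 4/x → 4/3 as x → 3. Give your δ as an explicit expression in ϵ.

Fix ϵ > 0. We seek δ > 0 such that 0 < |x − 3| < δ implies |4/x − (4/3)| < ϵ.
|4/x − (4/3)| = 4·|3 − x|/(3·|x|) = 4|x − 3|/(3|x|).
Require δ ≤ 3/2 so that |x| > 3 − 3/2 = 3/2, hence 3|x| > 9/2.
Then |4/x − (4/3)| < 4|x − 3|/(9/2), which is < ϵ when |x − 3| < (9/8)ϵ.
Take δ = min(3/2, (9/8)ϵ). Then 0 < |x − 3| < δ gives both |x − 3| < 3/2 and |x − 3| < (9/8)ϵ, so |4/x − (4/3)| < ϵ.

δ = min(3/2, (9/8)ϵ)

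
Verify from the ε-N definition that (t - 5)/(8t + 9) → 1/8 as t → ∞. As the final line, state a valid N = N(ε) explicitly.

N = (49/64)/ε

Suppose ε > 0. We seek N > 0 such that t > N implies |(t - 5)/(8t + 9) − (1/8)| < ε.
(t - 5)/(8t + 9) − (1/8) = (8(t - 5) − (8t + 9)) / (8(8t + 9)) = -49/(8(8t + 9)).
For t > 0 we have 8t + 9 > 8t, so |(t - 5)/(8t + 9) − (1/8)| = 49/(8(8t + 9)) < 49/(8·8t) = (49/64)/t.
Thus |(t - 5)/(8t + 9) − (1/8)| < ε whenever t > (49/64)/ε.
Take N = (49/64)/ε. If t > N then |(t - 5)/(8t + 9) − (1/8)| < (49/64)/t < ε.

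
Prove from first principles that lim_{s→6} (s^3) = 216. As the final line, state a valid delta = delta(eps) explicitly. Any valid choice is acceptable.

Fix eps > 0. We seek delta > 0 with 0 < |s − 6| < delta ⇒ |s^3 − 216| < eps.
Factor: s^3 − 216 = (s − 6)(s^2 + 6s + 36), so |s^3 − 216| = |s − 6|·|s^2 + 6s + 36|.
Impose delta ≤ 1 so that |s| < 7; then |s^2 + 6s + 36| ≤ 127.
Hence |s^3 − 216| ≤ 127|s − 6|, which is < eps once |s − 6| < eps/127.
Take delta = min(1, eps/127). If 0 < |s − 6| < delta then both bounds hold and |s^3 − 216| ≤ 127|s − 6| < 127·(eps/127) = eps.

delta = min(1, eps/127)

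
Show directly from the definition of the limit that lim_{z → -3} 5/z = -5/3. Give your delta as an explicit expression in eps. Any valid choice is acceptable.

Fix eps > 0. We seek delta > 0 such that 0 < |z + 3| < delta implies |5/z + 5/3| < eps.
|5/z + 5/3| = 5·|-3 − z|/(3·|z|) = 5|z + 3|/(3|z|).
Restrict delta ≤ 3/2. Then |z + 3| < 3/2 gives |z| > 3/2, so 3|z| > 9/2.
Then |5/z + 5/3| < 5|z + 3|/(9/2), which is < eps when |z + 3| < (9/10)eps.
Take delta = min(3/2, (9/10)eps). Then 0 < |z + 3| < delta gives both |z + 3| < 3/2 and |z + 3| < (9/10)eps, so |5/z + 5/3| < eps.

delta = min(3/2, (9/10)eps)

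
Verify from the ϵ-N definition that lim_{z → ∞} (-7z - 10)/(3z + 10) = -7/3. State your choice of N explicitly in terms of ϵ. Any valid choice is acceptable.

Let ϵ > 0. We seek N > 0 such that z > N implies |(-7z - 10)/(3z + 10) + 7/3| < ϵ.
(-7z - 10)/(3z + 10) + 7/3 = (3(-7z - 10) − (-7)(3z + 10)) / (3(3z + 10)) = 40/(3(3z + 10)).
For z > 0 we have 3z + 10 > 3z, so |(-7z - 10)/(3z + 10) + 7/3| = 40/(3(3z + 10)) < 40/(3·3z) = (40/9)/z.
Thus |(-7z - 10)/(3z + 10) + 7/3| < ϵ whenever z > (40/9)/ϵ.
Take N = (40/9)/ϵ. If z > N then |(-7z - 10)/(3z + 10) + 7/3| < (40/9)/z < ϵ.

N = (40/9)/ϵ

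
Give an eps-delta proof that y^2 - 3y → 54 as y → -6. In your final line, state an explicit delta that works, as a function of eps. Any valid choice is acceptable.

Let eps > 0. We want delta > 0 such that 0 < |y + 6| < delta implies |(y^2 - 3y) − 54| < eps.
(y^2 - 3y) − 54 = y^2 - 3y - 54 = (y + 6)(y - 9).
So |(y^2 - 3y) − 54| = |y + 6|·|y - 9|.
Require delta ≤ 1. Then |y + 6| < 1 gives |y| < 7, and by the triangle inequality |y - 9| ≤ 7 + 9 = 16.
Hence |(y^2 - 3y) − 54| ≤ 16|y + 6| < eps provided |y + 6| < eps/16.
Take delta = min(1, eps/16). Then 0 < |y + 6| < delta gives both |y + 6| < 1 and |y + 6| < eps/16, so |(y^2 - 3y) − 54| < eps.

delta = min(1, eps/16)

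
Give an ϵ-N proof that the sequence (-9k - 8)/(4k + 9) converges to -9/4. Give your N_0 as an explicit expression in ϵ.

Suppose ϵ > 0. For k ≥ 1, |(-9k - 8)/(4k + 9) + 9/4| = |49|/(4(4k + 9)) = 49/(4(4k + 9)).
Since 4k + 9 ≥ 4k for k ≥ 1, this is ≤ 49/(4·4k) = (49/16)/k.
So |(-9k - 8)/(4k + 9) + 9/4| < ϵ whenever k > (49/16)/ϵ.
Take N_0 = (49/16)/ϵ. If k > N_0 then |(-9k - 8)/(4k + 9) + 9/4| ≤ (49/16)/k < ϵ.

N_0 = (49/16)/ϵ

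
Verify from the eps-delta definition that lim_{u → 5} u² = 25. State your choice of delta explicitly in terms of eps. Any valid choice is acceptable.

Let eps > 0. We seek delta > 0 with 0 < |u − 5| < delta ⇒ |u² − 25| < eps.
Factor: u² − 25 = (u − 5)(u + 5), so |u² − 25| = |u − 5|·|u + 5|.
Restrict delta ≤ 1. Then |u − 5| < 1 gives |u| < 6, so by the triangle inequality |u + 5| ≤ 6 + 5 = 11.
Hence |u² − 25| ≤ 11|u − 5|, which is < eps once |u − 5| < eps/11.
Take delta = min(1, eps/11). If 0 < |u − 5| < delta then both bounds hold and |u² − 25| ≤ 11|u − 5| < 11·(eps/11) = eps.

delta = min(1, eps/11)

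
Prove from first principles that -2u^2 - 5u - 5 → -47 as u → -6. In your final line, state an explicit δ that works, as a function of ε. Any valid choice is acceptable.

Suppose ε > 0. We want δ > 0 such that 0 < |u + 6| < δ implies |(-2u^2 - 5u - 5) + 47| < ε.
(-2u^2 - 5u - 5) + 47 = -2u^2 - 5u + 42 = (u + 6)(-2u + 7).
So |(-2u^2 - 5u - 5) + 47| = |u + 6|·|-2u + 7|.
Require δ ≤ 1. Then |u + 6| < 1 gives |u| < 7, and by the triangle inequality |-2u + 7| ≤ 2·7 + 7 = 21.
Hence |(-2u^2 - 5u - 5) + 47| ≤ 21|u + 6| < ε provided |u + 6| < ε/21.
Choosing δ = min(1, ε/21) ensures both conditions, hence |(-2u^2 - 5u - 5) + 47| < ε.

δ = min(1, ε/21)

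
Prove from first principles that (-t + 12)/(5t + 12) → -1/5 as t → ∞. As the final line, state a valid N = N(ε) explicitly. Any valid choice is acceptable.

Let ε > 0. We seek N > 0 such that t > N implies |(-t + 12)/(5t + 12) + 1/5| < ε.
(-t + 12)/(5t + 12) + 1/5 = (5(-t + 12) − (-1)(5t + 12)) / (5(5t + 12)) = 72/(5(5t + 12)).
For t > 0 we have 5t + 12 > 5t, so |(-t + 12)/(5t + 12) + 1/5| = 72/(5(5t + 12)) < 72/(5·5t) = (72/25)/t.
Thus |(-t + 12)/(5t + 12) + 1/5| < ε whenever t > (72/25)/ε.
Take N = (72/25)/ε. If t > N then |(-t + 12)/(5t + 12) + 1/5| < (72/25)/t < ε.

N = (72/25)/ε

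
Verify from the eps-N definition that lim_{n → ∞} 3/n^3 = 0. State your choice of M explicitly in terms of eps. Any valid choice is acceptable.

M = (3/eps)^{1/3}

Suppose eps > 0. For n ≥ 1, |3/n^3 − 0| = 3/n^3.
3/n^3 < eps ⇔ n^3 > 3/eps ⇔ n > (3/eps)^{1/3}.
Take M = (3/eps)^{1/3}. Then n > M implies 3/n^3 < eps.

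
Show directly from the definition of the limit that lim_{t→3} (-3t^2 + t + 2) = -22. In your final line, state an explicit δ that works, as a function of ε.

Let ε > 0. We want δ > 0 such that 0 < |t − 3| < δ implies |(-3t^2 + t + 2) + 22| < ε.
(-3t^2 + t + 2) + 22 = -3t^2 + t + 24 = (t − 3)(-3t - 8).
So |(-3t^2 + t + 2) + 22| = |t − 3|·|-3t - 8|.
Require δ ≤ 2. Then |t − 3| < 2 gives |t| < 5, and by the triangle inequality |-3t - 8| ≤ 3·5 + 8 = 23.
Hence |(-3t^2 + t + 2) + 22| ≤ 23|t − 3| < ε provided |t − 3| < ε/23.
Choosing δ = min(2, ε/23) ensures both conditions, hence |(-3t^2 + t + 2) + 22| < ε.

δ = min(2, ε/23)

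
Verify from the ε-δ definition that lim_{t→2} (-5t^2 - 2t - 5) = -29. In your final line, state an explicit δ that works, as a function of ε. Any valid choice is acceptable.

Let ε > 0. We want δ > 0 such that 0 < |t − 2| < δ implies |(-5t^2 - 2t - 5) + 29| < ε.
(-5t^2 - 2t - 5) + 29 = -5t^2 - 2t + 24 = (t − 2)(-5t - 12).
So |(-5t^2 - 2t - 5) + 29| = |t − 2|·|-5t - 12|.
Require δ ≤ 1. Then |t − 2| < 1 gives |t| < 3, and by the triangle inequality |-5t - 12| ≤ 5·3 + 12 = 27.
Hence |(-5t^2 - 2t - 5) + 29| ≤ 27|t − 2| < ε provided |t − 2| < ε/27.
Take δ = min(1, ε/27). Then 0 < |t − 2| < δ gives both |t − 2| < 1 and |t − 2| < ε/27, so |(-5t^2 - 2t - 5) + 29| < ε.

δ = min(1, ε/27)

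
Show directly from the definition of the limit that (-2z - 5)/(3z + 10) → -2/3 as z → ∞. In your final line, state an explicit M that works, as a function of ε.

Let ε > 0 be given. We seek M > 0 such that z > M implies |(-2z - 5)/(3z + 10) + 2/3| < ε.
(-2z - 5)/(3z + 10) + 2/3 = (3(-2z - 5) − (-2)(3z + 10)) / (3(3z + 10)) = 5/(3(3z + 10)).
For z > 0 we have 3z + 10 > 3z, so |(-2z - 5)/(3z + 10) + 2/3| = 5/(3(3z + 10)) < 5/(3·3z) = (5/9)/z.
Thus |(-2z - 5)/(3z + 10) + 2/3| < ε whenever z > (5/9)/ε.
Take M = (5/9)/ε. If z > M then |(-2z - 5)/(3z + 10) + 2/3| < (5/9)/z < ε.

M = (5/9)/ε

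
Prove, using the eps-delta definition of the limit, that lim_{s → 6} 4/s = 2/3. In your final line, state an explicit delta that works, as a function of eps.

Let eps > 0. We seek delta > 0 such that 0 < |s − 6| < delta implies |4/s − (2/3)| < eps.
|4/s − (2/3)| = 4·|6 − s|/(6·|s|) = 4|s − 6|/(6|s|).
Require delta ≤ 3 so that |s| > 6 − 3 = 3, hence 6|s| > 18.
Then |4/s − (2/3)| < 4|s − 6|/18, which is < eps when |s − 6| < (9/2)eps.
Take delta = min(3, (9/2)eps). Then 0 < |s − 6| < delta gives both |s − 6| < 3 and |s − 6| < (9/2)eps, so |4/s − (2/3)| < eps.

delta = min(3, (9/2)eps)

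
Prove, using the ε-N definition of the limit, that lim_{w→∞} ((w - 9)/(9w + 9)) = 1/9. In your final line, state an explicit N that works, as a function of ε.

Suppose ε > 0. We seek N > 0 such that w > N implies |(w - 9)/(9w + 9) − (1/9)| < ε.
(w - 9)/(9w + 9) − (1/9) = (9(w - 9) − (9w + 9)) / (9(9w + 9)) = -90/(9(9w + 9)).
For w > 0 we have 9w + 9 > 9w, so |(w - 9)/(9w + 9) − (1/9)| = 90/(9(9w + 9)) < 90/(9·9w) = (10/9)/w.
Thus |(w - 9)/(9w + 9) − (1/9)| < ε whenever w > (10/9)/ε.
Take N = (10/9)/ε. If w > N then |(w - 9)/(9w + 9) − (1/9)| < (10/9)/w < ε.

N = (10/9)/ε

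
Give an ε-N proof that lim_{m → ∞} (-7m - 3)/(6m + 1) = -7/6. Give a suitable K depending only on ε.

Fix ε > 0. For m ≥ 1, |(-7m - 3)/(6m + 1) + 7/6| = |-11|/(6(6m + 1)) = 11/(6(6m + 1)).
Since 6m + 1 ≥ 6m for m ≥ 1, this is ≤ 11/(6·6m) = (11/36)/m.
So |(-7m - 3)/(6m + 1) + 7/6| < ε whenever m > (11/36)/ε.
Take K = (11/36)/ε. If m > K then |(-7m - 3)/(6m + 1) + 7/6| ≤ (11/36)/m < ε.

K = (11/36)/ε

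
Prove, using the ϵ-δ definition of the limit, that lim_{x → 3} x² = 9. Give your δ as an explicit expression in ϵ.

Let ϵ > 0. We seek δ > 0 with 0 < |x − 3| < δ ⇒ |x² − 9| < ϵ.
Factor: x² − 9 = (x − 3)(x + 3), so |x² − 9| = |x − 3|·|x + 3|.
Impose δ ≤ 1 so that |x| < 4; then |x + 3| ≤ 7.
Hence |x² − 9| ≤ 7|x − 3|, which is < ϵ once |x − 3| < ϵ/7.
Take δ = min(1, ϵ/7). If 0 < |x − 3| < δ then both bounds hold and |x² − 9| ≤ 7|x − 3| < 7·(ϵ/7) = ϵ.

δ = min(1, ϵ/7)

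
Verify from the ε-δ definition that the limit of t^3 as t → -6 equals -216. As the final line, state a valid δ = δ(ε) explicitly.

Let ε > 0. We seek δ > 0 with 0 < |t + 6| < δ ⇒ |t^3 + 216| < ε.
Factor: t^3 + 216 = (t + 6)(t^2 - 6t + 36), so |t^3 + 216| = |t + 6|·|t^2 - 6t + 36|.
Impose δ ≤ 2 so that |t| < 8; then |t^2 - 6t + 36| ≤ 148.
Hence |t^3 + 216| ≤ 148|t + 6|, which is < ε once |t + 6| < ε/148.
Take δ = min(2, ε/148). If 0 < |t + 6| < δ then both bounds hold and |t^3 + 216| ≤ 148|t + 6| < 148·(ε/148) = ε.

δ = min(2, ε/148)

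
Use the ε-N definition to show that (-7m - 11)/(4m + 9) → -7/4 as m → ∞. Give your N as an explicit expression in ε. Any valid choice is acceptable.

N = (19/16)/ε

Let ε > 0 be given. For m ≥ 1, |(-7m - 11)/(4m + 9) + 7/4| = |19|/(4(4m + 9)) = 19/(4(4m + 9)).
Since 4m + 9 ≥ 4m for m ≥ 1, this is ≤ 19/(4·4m) = (19/16)/m.
So |(-7m - 11)/(4m + 9) + 7/4| < ε whenever m > (19/16)/ε.
Take N = (19/16)/ε. If m > N then |(-7m - 11)/(4m + 9) + 7/4| ≤ (19/16)/m < ε.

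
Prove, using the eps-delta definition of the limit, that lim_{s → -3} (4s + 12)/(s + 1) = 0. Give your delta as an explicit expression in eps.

delta = min(1, (1/4)eps)

Fix eps > 0. We want delta > 0 with 0 < |s + 3| < delta ⇒ |(4s + 12)/(s + 1) − 0| < eps.
Combining over a common denominator, (4s + 12)/(s + 1) − 0 = [(4s + 12)·(-2) − 0·(s + 1)] / [(-2)·(s + 1)] = -8(s + 3) / ((-2)(s + 1)).
So |(4s + 12)/(s + 1) − 0| = 8|s + 3| / (2·|s + 1|).
Require delta ≤ 1, so |s + 1| ≥ |-2| − |s + 3| > 2 − 1 = 1.
Hence |(4s + 12)/(s + 1) − 0| < 8|s + 3|/(2·1) = 4|s + 3|, which is < eps once |s + 3| < (1/4)eps.
Take delta = min(1, (1/4)eps). Then 0 < |s + 3| < delta forces both bounds, so |(4s + 12)/(s + 1) − 0| < eps.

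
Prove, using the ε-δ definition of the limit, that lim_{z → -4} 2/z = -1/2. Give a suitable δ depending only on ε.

Fix ε > 0. We seek δ > 0 such that 0 < |z + 4| < δ implies |2/z + 1/2| < ε.
|2/z + 1/2| = 2·|-4 − z|/(4·|z|) = 2|z + 4|/(4|z|).
Require δ ≤ 2 so that |z| > 4 − 2 = 2, hence 4|z| > 8.
Then |2/z + 1/2| < 2|z + 4|/8, which is < ε when |z + 4| < 4ε.
Take δ = min(2, 4ε). Then 0 < |z + 4| < δ gives both |z + 4| < 2 and |z + 4| < 4ε, so |2/z + 1/2| < ε.

δ = min(2, 4ε)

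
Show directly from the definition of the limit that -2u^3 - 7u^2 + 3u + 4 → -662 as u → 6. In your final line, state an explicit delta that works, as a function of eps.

Let eps > 0. We want delta > 0 such that 0 < |u − 6| < delta implies |(-2u^3 - 7u^2 + 3u + 4) + 662| < eps.
(-2u^3 - 7u^2 + 3u + 4) + 662 = -2u^3 - 7u^2 + 3u + 666 = (u − 6)(-2u^2 - 19u - 111).
So |(-2u^3 - 7u^2 + 3u + 4) + 662| = |u − 6|·|-2u^2 - 19u - 111|.
Require delta ≤ 2. Then |u − 6| < 2 gives |u| < 8, and by the triangle inequality |-2u^2 - 19u - 111| ≤ 2·8^2 + 19·8 + 111 = 391.
Hence |(-2u^3 - 7u^2 + 3u + 4) + 662| ≤ 391|u − 6| < eps provided |u − 6| < eps/391.
Take delta = min(2, eps/391). Then 0 < |u − 6| < delta gives both |u − 6| < 2 and |u − 6| < eps/391, so |(-2u^3 - 7u^2 + 3u + 4) + 662| < eps.

delta = min(2, eps/391)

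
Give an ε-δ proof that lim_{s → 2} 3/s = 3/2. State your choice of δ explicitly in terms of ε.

Let ε > 0. We seek δ > 0 such that 0 < |s − 2| < δ implies |3/s − (3/2)| < ε.
|3/s − (3/2)| = 3·|2 − s|/(2·|s|) = 3|s − 2|/(2|s|).
Restrict δ ≤ 1. Then |s − 2| < 1 gives |s| > 1, so 2|s| > 2.
Then |3/s − (3/2)| < 3|s − 2|/2, which is < ε when |s − 2| < (2/3)ε.
Take δ = min(1, (2/3)ε). Then 0 < |s − 2| < δ gives both |s − 2| < 1 and |s − 2| < (2/3)ε, so |3/s − (3/2)| < ε.

δ = min(1, (2/3)ε)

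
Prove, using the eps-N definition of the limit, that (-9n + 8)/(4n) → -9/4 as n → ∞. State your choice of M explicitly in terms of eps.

M = 2/eps

Let eps > 0. For n ≥ 1, |(-9n + 8)/(4n) + 9/4| = |32|/(4(4n)) = 32/(4(4n)).
Since 4n ≥ 4n for n ≥ 1, this is ≤ 32/(4·4n) = 2/n.
So |(-9n + 8)/(4n) + 9/4| < eps whenever n > 2/eps.
Take M = 2/eps. If n > M then |(-9n + 8)/(4n) + 9/4| ≤ 2/n < eps.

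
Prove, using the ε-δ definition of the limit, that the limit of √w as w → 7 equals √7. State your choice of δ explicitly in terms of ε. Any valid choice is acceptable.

Let ε > 0. We want δ > 0 such that 0 < |w − 7| < δ implies |√w − √7| < ε.
Rationalise: √w − √7 = (w − 7)/(√w + √7), so |√w − √7| = |w − 7|/(√w + √7).
Restrict δ ≤ 7 so that |w − 7| < 7 forces w > 0, and then √w + √7 > √7.
Hence |√w − √7| < |w − 7|/√7, which is < ε once |w − 7| < √7·ε.
Take δ = min(7, √7·ε). If 0 < |w − 7| < δ then w > 0 and |√w − √7| < |w − 7|/√7 < ε.

δ = min(7, √7·ε)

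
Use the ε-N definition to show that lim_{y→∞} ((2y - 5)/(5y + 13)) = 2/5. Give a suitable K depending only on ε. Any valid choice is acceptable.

K = (51/25)/ε

Let ε > 0 be given. We seek K > 0 such that y > K implies |(2y - 5)/(5y + 13) − (2/5)| < ε.
(2y - 5)/(5y + 13) − (2/5) = (5(2y - 5) − 2(5y + 13)) / (5(5y + 13)) = -51/(5(5y + 13)).
For y > 0 we have 5y + 13 > 5y, so |(2y - 5)/(5y + 13) − (2/5)| = 51/(5(5y + 13)) < 51/(5·5y) = (51/25)/y.
Thus |(2y - 5)/(5y + 13) − (2/5)| < ε whenever y > (51/25)/ε.
Take K = (51/25)/ε. If y > K then |(2y - 5)/(5y + 13) − (2/5)| < (51/25)/y < ε.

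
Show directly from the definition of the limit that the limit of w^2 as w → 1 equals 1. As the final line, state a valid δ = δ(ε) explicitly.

Let ε > 0 be given. We seek δ > 0 with 0 < |w − 1| < δ ⇒ |w^2 − 1| < ε.
Factor: w^2 − 1 = (w − 1)(w + 1), so |w^2 − 1| = |w − 1|·|w + 1|.
Restrict δ ≤ 2. Then |w − 1| < 2 gives |w| < 3, so by the triangle inequality |w + 1| ≤ 3 + 1 = 4.
Hence |w^2 − 1| ≤ 4|w − 1|, which is < ε once |w − 1| < ε/4.
Take δ = min(2, ε/4). If 0 < |w − 1| < δ then both bounds hold and |w^2 − 1| ≤ 4|w − 1| < 4·(ε/4) = ε.

δ = min(2, ε/4)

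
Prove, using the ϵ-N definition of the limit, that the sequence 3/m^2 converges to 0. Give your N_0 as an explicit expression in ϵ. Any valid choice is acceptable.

N_0 = (3/ϵ)^{1/2}

Let ϵ > 0 be given. For m ≥ 1, |3/m^2 − 0| = 3/m^2.
3/m^2 < ϵ ⇔ m^2 > 3/ϵ ⇔ m > (3/ϵ)^{1/2}.
Take N_0 = (3/ϵ)^{1/2}. Then m > N_0 implies 3/m^2 < ϵ.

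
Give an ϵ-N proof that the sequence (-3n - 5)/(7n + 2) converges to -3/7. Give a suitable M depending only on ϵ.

Fix ϵ > 0. For n ≥ 1, |(-3n - 5)/(7n + 2) + 3/7| = |-29|/(7(7n + 2)) = 29/(7(7n + 2)).
Since 7n + 2 ≥ 7n for n ≥ 1, this is ≤ 29/(7·7n) = (29/49)/n.
So |(-3n - 5)/(7n + 2) + 3/7| < ϵ whenever n > (29/49)/ϵ.
Take M = (29/49)/ϵ. If n > M then |(-3n - 5)/(7n + 2) + 3/7| ≤ (29/49)/n < ϵ.

M = (29/49)/ϵ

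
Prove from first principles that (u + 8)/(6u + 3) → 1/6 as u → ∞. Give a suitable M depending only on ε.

Fix ε > 0. We seek M > 0 such that u > M implies |(u + 8)/(6u + 3) − (1/6)| < ε.
(u + 8)/(6u + 3) − (1/6) = (6(u + 8) − (6u + 3)) / (6(6u + 3)) = 45/(6(6u + 3)).
For u > 0 we have 6u + 3 > 6u, so |(u + 8)/(6u + 3) − (1/6)| = 45/(6(6u + 3)) < 45/(6·6u) = (5/4)/u.
Thus |(u + 8)/(6u + 3) − (1/6)| < ε whenever u > (5/4)/ε.
Take M = (5/4)/ε. If u > M then |(u + 8)/(6u + 3) − (1/6)| < (5/4)/u < ε.

M = (5/4)/ε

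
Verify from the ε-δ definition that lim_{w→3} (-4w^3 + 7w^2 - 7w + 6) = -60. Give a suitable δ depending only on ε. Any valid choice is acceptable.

δ = min(1, ε/106)

Suppose ε > 0. We want δ > 0 such that 0 < |w − 3| < δ implies |(-4w^3 + 7w^2 - 7w + 6) + 60| < ε.
(-4w^3 + 7w^2 - 7w + 6) + 60 = -4w^3 + 7w^2 - 7w + 66 = (w − 3)(-4w^2 - 5w - 22).
So |(-4w^3 + 7w^2 - 7w + 6) + 60| = |w − 3|·|-4w^2 - 5w - 22|.
Require δ ≤ 1. Then |w − 3| < 1 gives |w| < 4, and by the triangle inequality |-4w^2 - 5w - 22| ≤ 4·4^2 + 5·4 + 22 = 106.
Hence |(-4w^3 + 7w^2 - 7w + 6) + 60| ≤ 106|w − 3| < ε provided |w − 3| < ε/106.
Take δ = min(1, ε/106). Then 0 < |w − 3| < δ gives both |w − 3| < 1 and |w − 3| < ε/106, so |(-4w^3 + 7w^2 - 7w + 6) + 60| < ε.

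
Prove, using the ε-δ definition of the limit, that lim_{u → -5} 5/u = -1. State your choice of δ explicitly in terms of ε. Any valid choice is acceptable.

Let ε > 0 be given. We seek δ > 0 such that 0 < |u + 5| < δ implies |5/u + 1| < ε.
|5/u + 1| = 5·|-5 − u|/(5·|u|) = 5|u + 5|/(5|u|).
Require δ ≤ 5/2 so that |u| > 5 − 5/2 = 5/2, hence 5|u| > 25/2.
Then |5/u + 1| < 5|u + 5|/(25/2), which is < ε when |u + 5| < (5/2)ε.
Take δ = min(5/2, (5/2)ε). Then 0 < |u + 5| < δ gives both |u + 5| < 5/2 and |u + 5| < (5/2)ε, so |5/u + 1| < ε.

δ = min(5/2, (5/2)ε)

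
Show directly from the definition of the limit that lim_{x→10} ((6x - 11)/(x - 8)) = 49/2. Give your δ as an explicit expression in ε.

δ = min(1, (2/37)ε)

Let ε > 0 be given. We want δ > 0 with 0 < |x − 10| < δ ⇒ |(6x - 11)/(x - 8) − (49/2)| < ε.
Combining over a common denominator, (6x - 11)/(x - 8) − (49/2) = [(6x - 11)·2 − 49·(x - 8)] / [2·(x - 8)] = -37(x − 10) / (2(x - 8)).
So |(6x - 11)/(x - 8) − (49/2)| = 37|x − 10| / (2·|x − 8|).
Require δ ≤ 1, so |x − 8| ≥ |2| − |x − 10| > 2 − 1 = 1.
Hence |(6x - 11)/(x - 8) − (49/2)| < 37|x − 10|/(2·1) = (37/2)|x − 10|, which is < ε once |x − 10| < (2/37)ε.
Take δ = min(1, (2/37)ε). Then 0 < |x − 10| < δ forces both bounds, so |(6x - 11)/(x - 8) − (49/2)| < ε.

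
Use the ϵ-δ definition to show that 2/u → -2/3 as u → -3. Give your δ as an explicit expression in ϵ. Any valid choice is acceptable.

δ = min(3/2, (9/4)ϵ)

Fix ϵ > 0. We seek δ > 0 such that 0 < |u + 3| < δ implies |2/u + 2/3| < ϵ.
|2/u + 2/3| = 2·|-3 − u|/(3·|u|) = 2|u + 3|/(3|u|).
Require δ ≤ 3/2 so that |u| > 3 − 3/2 = 3/2, hence 3|u| > 9/2.
Then |2/u + 2/3| < 2|u + 3|/(9/2), which is < ϵ when |u + 3| < (9/4)ϵ.
Take δ = min(3/2, (9/4)ϵ). Then 0 < |u + 3| < δ gives both |u + 3| < 3/2 and |u + 3| < (9/4)ϵ, so |2/u + 2/3| < ϵ.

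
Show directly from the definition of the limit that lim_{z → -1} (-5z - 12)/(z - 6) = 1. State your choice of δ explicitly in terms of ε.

δ = min(7/2, (7/12)ε)

Let ε > 0 be given. We want δ > 0 with 0 < |z + 1| < δ ⇒ |(-5z - 12)/(z - 6) − 1| < ε.
Combining over a common denominator, (-5z - 12)/(z - 6) − 1 = [(-5z - 12)·(-7) − (-7)·(z - 6)] / [(-7)·(z - 6)] = 42(z + 1) / ((-7)(z - 6)).
So |(-5z - 12)/(z - 6) − 1| = 42|z + 1| / (7·|z − 6|).
Require δ ≤ 7/2, so |z − 6| ≥ |-7| − |z + 1| > 7 − 7/2 = 7/2.
Hence |(-5z - 12)/(z - 6) − 1| < 42|z + 1|/(7·(7/2)) = (12/7)|z + 1|, which is < ε once |z + 1| < (7/12)ε.
Take δ = min(7/2, (7/12)ε). Then 0 < |z + 1| < δ forces both bounds, so |(-5z - 12)/(z - 6) − 1| < ε.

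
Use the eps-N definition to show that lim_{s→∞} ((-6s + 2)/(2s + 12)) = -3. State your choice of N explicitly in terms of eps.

N = 19/eps

Let eps > 0 be given. We seek N > 0 such that s > N implies |(-6s + 2)/(2s + 12) + 3| < eps.
(-6s + 2)/(2s + 12) + 3 = (2(-6s + 2) − (-6)(2s + 12)) / (2(2s + 12)) = 76/(2(2s + 12)).
For s > 0 we have 2s + 12 > 2s, so |(-6s + 2)/(2s + 12) + 3| = 76/(2(2s + 12)) < 76/(2·2s) = 19/s.
Thus |(-6s + 2)/(2s + 12) + 3| < eps whenever s > 19/eps.
Take N = 19/eps. If s > N then |(-6s + 2)/(2s + 12) + 3| < 19/s < eps.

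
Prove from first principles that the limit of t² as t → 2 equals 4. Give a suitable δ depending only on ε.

Suppose ε > 0. We seek δ > 0 with 0 < |t − 2| < δ ⇒ |t² − 4| < ε.
Factor: t² − 4 = (t − 2)(t + 2), so |t² − 4| = |t − 2|·|t + 2|.
Impose δ ≤ 1 so that |t| < 3; then |t + 2| ≤ 5.
Hence |t² − 4| ≤ 5|t − 2|, which is < ε once |t − 2| < ε/5.
Take δ = min(1, ε/5). If 0 < |t − 2| < δ then both bounds hold and |t² − 4| ≤ 5|t − 2| < 5·(ε/5) = ε.

δ = min(1, ε/5)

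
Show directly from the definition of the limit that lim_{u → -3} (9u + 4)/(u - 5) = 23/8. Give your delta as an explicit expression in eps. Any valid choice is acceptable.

delta = min(4, (32/49)eps)

Fix eps > 0. We want delta > 0 with 0 < |u + 3| < delta ⇒ |(9u + 4)/(u - 5) − (23/8)| < eps.
Combining over a common denominator, (9u + 4)/(u - 5) − (23/8) = [(9u + 4)·(-8) − (-23)·(u - 5)] / [(-8)·(u - 5)] = -49(u + 3) / ((-8)(u - 5)).
So |(9u + 4)/(u - 5) − (23/8)| = 49|u + 3| / (8·|u − 5|).
Require delta ≤ 4, so |u − 5| ≥ |-8| − |u + 3| > 8 − 4 = 4.
Hence |(9u + 4)/(u - 5) − (23/8)| < 49|u + 3|/(8·4) = (49/32)|u + 3|, which is < eps once |u + 3| < (32/49)eps.
Take delta = min(4, (32/49)eps). Then 0 < |u + 3| < delta forces both bounds, so |(9u + 4)/(u - 5) − (23/8)| < eps.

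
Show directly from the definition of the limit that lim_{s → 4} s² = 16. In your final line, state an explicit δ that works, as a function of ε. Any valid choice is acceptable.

δ = min(1, ε/9)

Let ε > 0 be given. We seek δ > 0 with 0 < |s − 4| < δ ⇒ |s² − 16| < ε.
Factor: s² − 16 = (s − 4)(s + 4), so |s² − 16| = |s − 4|·|s + 4|.
Impose δ ≤ 1 so that |s| < 5; then |s + 4| ≤ 9.
Hence |s² − 16| ≤ 9|s − 4|, which is < ε once |s − 4| < ε/9.
Take δ = min(1, ε/9). If 0 < |s − 4| < δ then both bounds hold and |s² − 16| ≤ 9|s − 4| < 9·(ε/9) = ε.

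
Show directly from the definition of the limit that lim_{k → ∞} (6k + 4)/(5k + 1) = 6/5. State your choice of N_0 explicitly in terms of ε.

Fix ε > 0. For k ≥ 1, |(6k + 4)/(5k + 1) − (6/5)| = |14|/(5(5k + 1)) = 14/(5(5k + 1)).
Since 5k + 1 ≥ 5k for k ≥ 1, this is ≤ 14/(5·5k) = (14/25)/k.
So |(6k + 4)/(5k + 1) − (6/5)| < ε whenever k > (14/25)/ε.
Take N_0 = (14/25)/ε. If k > N_0 then |(6k + 4)/(5k + 1) − (6/5)| ≤ (14/25)/k < ε.

N_0 = (14/25)/ε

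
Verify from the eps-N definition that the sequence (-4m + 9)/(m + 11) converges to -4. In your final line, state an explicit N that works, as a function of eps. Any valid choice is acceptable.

N = 53/eps

Fix eps > 0. For m ≥ 1, |(-4m + 9)/(m + 11) + 4| = |53|/((m + 11)) = 53/((m + 11)).
Since m + 11 ≥ m for m ≥ 1, this is ≤ 53/(m) = 53/m.
So |(-4m + 9)/(m + 11) + 4| < eps whenever m > 53/eps.
Take N = 53/eps. If m > N then |(-4m + 9)/(m + 11) + 4| ≤ 53/m < eps.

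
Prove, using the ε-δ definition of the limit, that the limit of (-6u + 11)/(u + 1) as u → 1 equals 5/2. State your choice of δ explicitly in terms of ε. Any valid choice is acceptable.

δ = min(1, (2/17)ε)

Suppose ε > 0. We want δ > 0 with 0 < |u − 1| < δ ⇒ |(-6u + 11)/(u + 1) − (5/2)| < ε.
Combining over a common denominator, (-6u + 11)/(u + 1) − (5/2) = [(-6u + 11)·2 − 5·(u + 1)] / [2·(u + 1)] = -17(u − 1) / (2(u + 1)).
So |(-6u + 11)/(u + 1) − (5/2)| = 17|u − 1| / (2·|u + 1|).
Restrict δ ≤ 1. Then |u − 1| < 1 gives |u + 1| = |(u − 1) + 2| ≥ 2 − 1 = 1.
Hence |(-6u + 11)/(u + 1) − (5/2)| < 17|u − 1|/(2·1) = (17/2)|u − 1|, which is < ε once |u − 1| < (2/17)ε.
Take δ = min(1, (2/17)ε). Then 0 < |u − 1| < δ forces both bounds, so |(-6u + 11)/(u + 1) − (5/2)| < ε.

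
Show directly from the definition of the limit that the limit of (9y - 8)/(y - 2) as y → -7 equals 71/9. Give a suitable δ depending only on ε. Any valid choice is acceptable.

Fix ε > 0. We want δ > 0 with 0 < |y + 7| < δ ⇒ |(9y - 8)/(y - 2) − (71/9)| < ε.
Combining over a common denominator, (9y - 8)/(y - 2) − (71/9) = [(9y - 8)·(-9) − (-71)·(y - 2)] / [(-9)·(y - 2)] = -10(y + 7) / ((-9)(y - 2)).
So |(9y - 8)/(y - 2) − (71/9)| = 10|y + 7| / (9·|y − 2|).
Require δ ≤ 9/2, so |y − 2| ≥ |-9| − |y + 7| > 9 − 9/2 = 9/2.
Hence |(9y - 8)/(y - 2) − (71/9)| < 10|y + 7|/(9·(9/2)) = (20/81)|y + 7|, which is < ε once |y + 7| < (81/20)ε.
Take δ = min(9/2, (81/20)ε). Then 0 < |y + 7| < δ forces both bounds, so |(9y - 8)/(y - 2) − (71/9)| < ε.

δ = min(9/2, (81/20)ε)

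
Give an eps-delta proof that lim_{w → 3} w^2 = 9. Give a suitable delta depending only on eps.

delta = min(2, eps/8)

Let eps > 0. We seek delta > 0 with 0 < |w − 3| < delta ⇒ |w^2 − 9| < eps.
Factor: w^2 − 9 = (w − 3)(w + 3), so |w^2 − 9| = |w − 3|·|w + 3|.
Impose delta ≤ 2 so that |w| < 5; then |w + 3| ≤ 8.
Hence |w^2 − 9| ≤ 8|w − 3|, which is < eps once |w − 3| < eps/8.
Take delta = min(2, eps/8). If 0 < |w − 3| < delta then both bounds hold and |w^2 − 9| ≤ 8|w − 3| < 8·(eps/8) = eps.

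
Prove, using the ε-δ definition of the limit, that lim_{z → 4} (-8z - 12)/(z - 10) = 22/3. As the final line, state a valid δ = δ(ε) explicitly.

Let ε > 0 be given. We want δ > 0 with 0 < |z − 4| < δ ⇒ |(-8z - 12)/(z - 10) − (22/3)| < ε.
Combining over a common denominator, (-8z - 12)/(z - 10) − (22/3) = [(-8z - 12)·(-6) − (-44)·(z - 10)] / [(-6)·(z - 10)] = 92(z − 4) / ((-6)(z - 10)).
So |(-8z - 12)/(z - 10) − (22/3)| = 92|z − 4| / (6·|z − 10|).
Require δ ≤ 3, so |z − 10| ≥ |-6| − |z − 4| > 6 − 3 = 3.
Hence |(-8z - 12)/(z - 10) − (22/3)| < 92|z − 4|/(6·3) = (46/9)|z − 4|, which is < ε once |z − 4| < (9/46)ε.
Take δ = min(3, (9/46)ε). Then 0 < |z − 4| < δ forces both bounds, so |(-8z - 12)/(z - 10) − (22/3)| < ε.

δ = min(3, (9/46)ε)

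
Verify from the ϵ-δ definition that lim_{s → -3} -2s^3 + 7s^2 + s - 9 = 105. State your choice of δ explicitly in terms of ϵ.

Let ϵ > 0 be given. We want δ > 0 such that 0 < |s + 3| < δ implies |(-2s^3 + 7s^2 + s - 9) − 105| < ϵ.
(-2s^3 + 7s^2 + s - 9) − 105 = -2s^3 + 7s^2 + s - 114 = (s + 3)(-2s^2 + 13s - 38).
So |(-2s^3 + 7s^2 + s - 9) − 105| = |s + 3|·|-2s^2 + 13s - 38|.
Require δ ≤ 1. Then |s + 3| < 1 gives |s| < 4, and by the triangle inequality |-2s^2 + 13s - 38| ≤ 2·4^2 + 13·4 + 38 = 122.
Hence |(-2s^3 + 7s^2 + s - 9) − 105| ≤ 122|s + 3| < ϵ provided |s + 3| < ϵ/122.
Choosing δ = min(1, ϵ/122) ensures both conditions, hence |(-2s^3 + 7s^2 + s - 9) − 105| < ϵ.

δ = min(1, ϵ/122)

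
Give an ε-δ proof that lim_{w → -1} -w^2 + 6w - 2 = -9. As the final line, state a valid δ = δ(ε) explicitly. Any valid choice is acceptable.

Let ε > 0 be given. We want δ > 0 such that 0 < |w + 1| < δ implies |(-w^2 + 6w - 2) + 9| < ε.
(-w^2 + 6w - 2) + 9 = -w^2 + 6w + 7 = (w + 1)(-w + 7).
So |(-w^2 + 6w - 2) + 9| = |w + 1|·|-w + 7|.
Require δ ≤ 1. Then |w + 1| < 1 gives |w| < 2, and by the triangle inequality |-w + 7| ≤ 2 + 7 = 9.
Hence |(-w^2 + 6w - 2) + 9| ≤ 9|w + 1| < ε provided |w + 1| < ε/9.
Take δ = min(1, ε/9). Then 0 < |w + 1| < δ gives both |w + 1| < 1 and |w + 1| < ε/9, so |(-w^2 + 6w - 2) + 9| < ε.

δ = min(1, ε/9)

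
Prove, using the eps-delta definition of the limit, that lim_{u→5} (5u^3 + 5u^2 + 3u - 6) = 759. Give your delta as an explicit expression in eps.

Let eps > 0 be given. We want delta > 0 such that 0 < |u − 5| < delta implies |(5u^3 + 5u^2 + 3u - 6) − 759| < eps.
(5u^3 + 5u^2 + 3u - 6) − 759 = 5u^3 + 5u^2 + 3u - 765 = (u − 5)(5u^2 + 30u + 153).
So |(5u^3 + 5u^2 + 3u - 6) − 759| = |u − 5|·|5u^2 + 30u + 153|.
Require delta ≤ 1. Then |u − 5| < 1 gives |u| < 6, and by the triangle inequality |5u^2 + 30u + 153| ≤ 5·6^2 + 30·6 + 153 = 513.
Hence |(5u^3 + 5u^2 + 3u - 6) − 759| ≤ 513|u − 5| < eps provided |u − 5| < eps/513.
Choosing delta = min(1, eps/513) ensures both conditions, hence |(5u^3 + 5u^2 + 3u - 6) − 759| < eps.

delta = min(1, eps/513)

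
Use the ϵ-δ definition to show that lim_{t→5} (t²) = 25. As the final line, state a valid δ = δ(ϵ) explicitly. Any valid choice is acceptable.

Let ϵ > 0 be given. We seek δ > 0 with 0 < |t − 5| < δ ⇒ |t² − 25| < ϵ.
Factor: t² − 25 = (t − 5)(t + 5), so |t² − 25| = |t − 5|·|t + 5|.
Impose δ ≤ 2 so that |t| < 7; then |t + 5| ≤ 12.
Hence |t² − 25| ≤ 12|t − 5|, which is < ϵ once |t − 5| < ϵ/12.
Take δ = min(2, ϵ/12). If 0 < |t − 5| < δ then both bounds hold and |t² − 25| ≤ 12|t − 5| < 12·(ϵ/12) = ϵ.

δ = min(2, ϵ/12)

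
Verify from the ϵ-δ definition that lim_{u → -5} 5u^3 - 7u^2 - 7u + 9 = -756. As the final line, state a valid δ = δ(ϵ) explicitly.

Suppose ϵ > 0. We want δ > 0 such that 0 < |u + 5| < δ implies |(5u^3 - 7u^2 - 7u + 9) + 756| < ϵ.
(5u^3 - 7u^2 - 7u + 9) + 756 = 5u^3 - 7u^2 - 7u + 765 = (u + 5)(5u^2 - 32u + 153).
So |(5u^3 - 7u^2 - 7u + 9) + 756| = |u + 5|·|5u^2 - 32u + 153|.
Assume first that |u + 5| < 1, so |u| < 6. Then |5u^2 - 32u + 153| ≤ 5·6^2 + 32·6 + 153 = 525.
Hence |(5u^3 - 7u^2 - 7u + 9) + 756| ≤ 525|u + 5| < ϵ provided |u + 5| < ϵ/525.
Take δ = min(1, ϵ/525). Then 0 < |u + 5| < δ gives both |u + 5| < 1 and |u + 5| < ϵ/525, so |(5u^3 - 7u^2 - 7u + 9) + 756| < ϵ.

δ = min(1, ϵ/525)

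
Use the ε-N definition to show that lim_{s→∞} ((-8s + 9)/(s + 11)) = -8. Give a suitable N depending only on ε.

N = 97/ε

Fix ε > 0. We seek N > 0 such that s > N implies |(-8s + 9)/(s + 11) + 8| < ε.
(-8s + 9)/(s + 11) + 8 = ((-8s + 9) − (-8)(s + 11)) / ((s + 11)) = 97/((s + 11)).
For s > 0 we have s + 11 > s, so |(-8s + 9)/(s + 11) + 8| = 97/((s + 11)) < 97/(s) = 97/s.
Thus |(-8s + 9)/(s + 11) + 8| < ε whenever s > 97/ε.
Take N = 97/ε. If s > N then |(-8s + 9)/(s + 11) + 8| < 97/s < ε.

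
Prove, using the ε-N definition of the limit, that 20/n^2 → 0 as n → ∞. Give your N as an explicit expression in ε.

N = (20/ε)^{1/2}

Let ε > 0. For n ≥ 1, |20/n^2 − 0| = 20/n^2.
20/n^2 < ε ⇔ n^2 > 20/ε ⇔ n > (20/ε)^{1/2}.
Take N = (20/ε)^{1/2}. Then n > N implies 20/n^2 < ε.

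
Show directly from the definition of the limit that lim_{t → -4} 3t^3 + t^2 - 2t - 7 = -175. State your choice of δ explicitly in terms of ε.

δ = min(1, ε/172)

Fix ε > 0. We want δ > 0 such that 0 < |t + 4| < δ implies |(3t^3 + t^2 - 2t - 7) + 175| < ε.
(3t^3 + t^2 - 2t - 7) + 175 = 3t^3 + t^2 - 2t + 168 = (t + 4)(3t^2 - 11t + 42).
So |(3t^3 + t^2 - 2t - 7) + 175| = |t + 4|·|3t^2 - 11t + 42|.
Require δ ≤ 1. Then |t + 4| < 1 gives |t| < 5, and by the triangle inequality |3t^2 - 11t + 42| ≤ 3·5^2 + 11·5 + 42 = 172.
Hence |(3t^3 + t^2 - 2t - 7) + 175| ≤ 172|t + 4| < ε provided |t + 4| < ε/172.
Take δ = min(1, ε/172). Then 0 < |t + 4| < δ gives both |t + 4| < 1 and |t + 4| < ε/172, so |(3t^3 + t^2 - 2t - 7) + 175| < ε.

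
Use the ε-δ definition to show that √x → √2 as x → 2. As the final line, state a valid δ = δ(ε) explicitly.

Fix ε > 0. We want δ > 0 such that 0 < |x − 2| < δ implies |√x − √2| < ε.
Multiplying by the conjugate, |√x − √2| = |x − 2|/(√x + √2).
Restrict δ ≤ 2 so that |x − 2| < 2 forces x > 0, and then √x + √2 > √2.
Hence |√x − √2| < |x − 2|/√2, which is < ε once |x − 2| < √2·ε.
Take δ = min(2, √2·ε). If 0 < |x − 2| < δ then x > 0 and |√x − √2| < |x − 2|/√2 < ε.

δ = min(2, √2·ε)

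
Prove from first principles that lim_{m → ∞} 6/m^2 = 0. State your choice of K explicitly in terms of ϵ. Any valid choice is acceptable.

K = (6/ϵ)^{1/2}

Fix ϵ > 0. For m ≥ 1, |6/m^2 − 0| = 6/m^2.
6/m^2 < ϵ ⇔ m^2 > 6/ϵ ⇔ m > (6/ϵ)^{1/2}.
Take K = (6/ϵ)^{1/2}. Then m > K implies 6/m^2 < ϵ.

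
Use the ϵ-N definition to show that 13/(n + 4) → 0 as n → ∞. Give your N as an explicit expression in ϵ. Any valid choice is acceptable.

Let ϵ > 0. For n ≥ 1, |13/(n + 4) − 0| = 13/(n + 4) ≤ 13/n.
We need 13/n < ϵ, i.e. n > 13/ϵ.
Take N = 13/ϵ. If n > N then |13/(n + 4)| ≤ 13/n < ϵ.

N = 13/ϵ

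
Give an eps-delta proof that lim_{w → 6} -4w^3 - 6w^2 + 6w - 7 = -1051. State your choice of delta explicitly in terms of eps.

Suppose eps > 0. We want delta > 0 such that 0 < |w − 6| < delta implies |(-4w^3 - 6w^2 + 6w - 7) + 1051| < eps.
(-4w^3 - 6w^2 + 6w - 7) + 1051 = -4w^3 - 6w^2 + 6w + 1044 = (w − 6)(-4w^2 - 30w - 174).
So |(-4w^3 - 6w^2 + 6w - 7) + 1051| = |w − 6|·|-4w^2 - 30w - 174|.
Assume first that |w − 6| < 1, so |w| < 7. Then |-4w^2 - 30w - 174| ≤ 4·7^2 + 30·7 + 174 = 580.
Hence |(-4w^3 - 6w^2 + 6w - 7) + 1051| ≤ 580|w − 6| < eps provided |w − 6| < eps/580.
Choosing delta = min(1, eps/580) ensures both conditions, hence |(-4w^3 - 6w^2 + 6w - 7) + 1051| < eps.

delta = min(1, eps/580)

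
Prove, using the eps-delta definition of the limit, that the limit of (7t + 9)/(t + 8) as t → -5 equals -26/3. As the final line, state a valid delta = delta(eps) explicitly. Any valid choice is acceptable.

Suppose eps > 0. We want delta > 0 with 0 < |t + 5| < delta ⇒ |(7t + 9)/(t + 8) + 26/3| < eps.
Combining over a common denominator, (7t + 9)/(t + 8) + 26/3 = [(7t + 9)·3 − (-26)·(t + 8)] / [3·(t + 8)] = 47(t + 5) / (3(t + 8)).
So |(7t + 9)/(t + 8) + 26/3| = 47|t + 5| / (3·|t + 8|).
Require delta ≤ 3/2, so |t + 8| ≥ |3| − |t + 5| > 3 − 3/2 = 3/2.
Hence |(7t + 9)/(t + 8) + 26/3| < 47|t + 5|/(3·(3/2)) = (94/9)|t + 5|, which is < eps once |t + 5| < (9/94)eps.
Take delta = min(3/2, (9/94)eps). Then 0 < |t + 5| < delta forces both bounds, so |(7t + 9)/(t + 8) + 26/3| < eps.

delta = min(3/2, (9/94)eps)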